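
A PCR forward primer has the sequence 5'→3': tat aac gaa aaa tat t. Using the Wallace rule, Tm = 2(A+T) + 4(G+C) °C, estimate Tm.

Base counts: T=5, A=9, G=1, C=1
AT pairs contribute 14, GC pairs contribute 2.
Tm = 4·2 + 2·14 = 8 + 28 = 36°C

36°C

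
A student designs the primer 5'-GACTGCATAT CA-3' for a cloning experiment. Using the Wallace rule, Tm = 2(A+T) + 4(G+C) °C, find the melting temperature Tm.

Base counts: G=2, T=3, C=3, A=4
So N_AT = 7 and N_GC = 5.
Tm = 4·5 + 2·7 = 20 + 14 = 34°C

34°C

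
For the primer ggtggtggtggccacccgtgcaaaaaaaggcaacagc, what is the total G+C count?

22

Counting bases: C=9, A=11, T=4, G=13
G+C = 13 + 9 = 22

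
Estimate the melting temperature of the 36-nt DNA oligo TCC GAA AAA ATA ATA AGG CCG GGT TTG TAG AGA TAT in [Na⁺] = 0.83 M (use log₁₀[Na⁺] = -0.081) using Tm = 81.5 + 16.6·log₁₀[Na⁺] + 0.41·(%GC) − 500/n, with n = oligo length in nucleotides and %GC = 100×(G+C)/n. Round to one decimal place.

81.1°C

Length n = 36. Counting bases: A=14, G=9, T=9, C=4
G+C = 13, so %GC = 13/36 × 100 = 36.111%
Salt term: 16.6 × (-0.081) = -1.345
GC term: 0.41 × 36.111 = 14.806; length term: −500/36 = −13.889
Tm = 81.5 + (-1.345) + 14.806 − 13.889 = 81.072 → 81.1°C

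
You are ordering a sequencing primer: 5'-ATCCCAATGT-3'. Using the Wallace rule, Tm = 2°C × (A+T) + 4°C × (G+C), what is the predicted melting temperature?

A=3, C=3, T=3, G=1
So N_AT = 6 and N_GC = 4.
Tm = 4·4 + 2·6 = 16 + 12 = 28°C

28°C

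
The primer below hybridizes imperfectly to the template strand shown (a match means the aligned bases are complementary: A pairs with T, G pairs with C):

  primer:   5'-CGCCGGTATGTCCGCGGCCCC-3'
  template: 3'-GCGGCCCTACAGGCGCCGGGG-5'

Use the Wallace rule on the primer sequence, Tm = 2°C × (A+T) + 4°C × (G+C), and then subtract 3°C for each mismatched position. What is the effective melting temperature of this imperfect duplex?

73°C

Primer base counts: A=1, T=3, G=7, C=10 → A+T=4, G+C=17
Perfect-match Tm = 2(4) + 4(17) = 8 + 68 = 76°C
Mismatches (positions where the bases are not complementary): 1 (at position 7)
Effective Tm = 76 − 1×3 = 76 − 3 = 73°C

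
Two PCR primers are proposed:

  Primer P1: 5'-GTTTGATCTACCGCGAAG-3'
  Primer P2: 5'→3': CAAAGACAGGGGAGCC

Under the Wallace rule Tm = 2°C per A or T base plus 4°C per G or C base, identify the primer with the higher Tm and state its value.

Primer P1: A+T=9, G+C=9 → Tm = 2(9)+4(9) = 54°C
Primer P2: A+T=6, G+C=10 → Tm = 2(6)+4(10) = 52°C
54°C vs 52°C → primer P1 is higher.

Primer P1, 54°C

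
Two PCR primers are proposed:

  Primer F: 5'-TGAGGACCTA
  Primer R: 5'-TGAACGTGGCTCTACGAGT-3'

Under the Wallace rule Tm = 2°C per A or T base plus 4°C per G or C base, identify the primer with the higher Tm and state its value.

Primer R, 58°C

Primer F: A+T=5, G+C=5 → Tm = 2(5)+4(5) = 30°C
Primer R: A+T=9, G+C=10 → Tm = 2(9)+4(10) = 58°C
30°C vs 58°C → primer R is higher.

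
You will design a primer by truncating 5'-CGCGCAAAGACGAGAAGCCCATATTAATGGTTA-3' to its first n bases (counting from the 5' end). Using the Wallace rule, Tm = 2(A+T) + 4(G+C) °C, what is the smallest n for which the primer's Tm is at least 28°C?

First 8 bases: CGCGCAAA → Tm = 26°C (< 28°C)
First 9 bases: CGCGCAAAG → Tm = 30°C (≥ 28°C)
Since every base adds ≥2°C, Tm only increases with n, so the threshold is first crossed at n = 9.

n = 9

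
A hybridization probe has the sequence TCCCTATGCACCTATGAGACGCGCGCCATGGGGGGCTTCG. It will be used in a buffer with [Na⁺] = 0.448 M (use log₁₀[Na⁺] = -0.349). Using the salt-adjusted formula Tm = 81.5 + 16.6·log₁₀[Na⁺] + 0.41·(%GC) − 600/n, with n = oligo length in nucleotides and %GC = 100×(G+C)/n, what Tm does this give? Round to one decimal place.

Length n = 40. Scanning the sequence gives A=6, G=13, C=13, T=8.
G+C = 26, so %GC = 26/40 × 100 = 65%
Salt term: 16.6 × (-0.349) = -5.793
GC term: 0.41 × 65 = 26.65; length term: −600/40 = −15
Tm = 81.5 + (-5.793) + 26.65 − 15 = 87.357 → 87.4°C

87.4°C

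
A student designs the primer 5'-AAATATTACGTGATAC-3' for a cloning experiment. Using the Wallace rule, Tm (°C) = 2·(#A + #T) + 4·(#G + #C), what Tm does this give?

40°C

Scanning the sequence gives G=2, A=7, C=2, T=5.
AT pairs contribute 12, GC pairs contribute 4.
Tm = 2×12 + 4×4 = 40°C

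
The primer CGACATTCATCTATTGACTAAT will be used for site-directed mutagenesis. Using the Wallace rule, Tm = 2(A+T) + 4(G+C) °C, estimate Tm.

Counting bases: A=7, T=8, G=2, C=5
So N_AT = 15 and N_GC = 7.
Tm = 4·7 + 2·15 = 28 + 30 = 58°C

58°C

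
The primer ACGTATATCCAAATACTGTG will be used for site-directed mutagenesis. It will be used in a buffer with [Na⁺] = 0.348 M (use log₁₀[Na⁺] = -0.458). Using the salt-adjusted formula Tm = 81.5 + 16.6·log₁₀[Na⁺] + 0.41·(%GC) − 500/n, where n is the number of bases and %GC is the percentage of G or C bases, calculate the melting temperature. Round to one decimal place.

Length n = 20. Counting bases: A=7, G=3, C=4, T=6
G+C = 7, so %GC = 7/20 × 100 = 35%
Salt term: 16.6 × (-0.458) = -7.603
GC term: 0.41 × 35 = 14.35; length term: −500/20 = −25
Tm = 81.5 + (-7.603) + 14.35 − 25 = 63.247 → 63.2°C

63.2°C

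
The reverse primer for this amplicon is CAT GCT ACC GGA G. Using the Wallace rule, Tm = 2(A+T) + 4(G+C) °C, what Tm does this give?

42°C

G=4, T=2, A=3, C=4
So N_AT = 5 and N_GC = 8.
Tm = 2(5) + 4(8) = 10 + 32 = 42°C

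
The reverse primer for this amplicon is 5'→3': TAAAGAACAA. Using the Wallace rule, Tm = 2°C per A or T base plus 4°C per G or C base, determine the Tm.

24°C

Base counts: C=1, A=7, G=1, T=1
So N_AT = 8 and N_GC = 2.
Tm = 2(8) + 4(2) = 16 + 8 = 24°C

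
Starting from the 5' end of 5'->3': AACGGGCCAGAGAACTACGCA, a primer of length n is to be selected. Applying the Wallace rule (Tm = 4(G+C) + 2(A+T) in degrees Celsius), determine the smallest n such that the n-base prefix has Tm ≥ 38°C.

First 11 bases: AACGGGCCAGA → Tm = 36°C (< 38°C)
First 12 bases: AACGGGCCAGAG → Tm = 40°C (≥ 38°C)
Each additional base adds 2°C (A/T) or 4°C (G/C), so Tm is non-decreasing in n; n = 12 is the first length to reach 38°C.

n = 12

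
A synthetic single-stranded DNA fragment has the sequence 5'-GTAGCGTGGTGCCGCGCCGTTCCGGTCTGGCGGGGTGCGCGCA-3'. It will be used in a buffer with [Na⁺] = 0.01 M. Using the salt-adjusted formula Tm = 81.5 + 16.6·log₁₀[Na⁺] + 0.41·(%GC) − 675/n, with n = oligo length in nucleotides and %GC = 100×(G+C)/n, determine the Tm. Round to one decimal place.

64.1°C

Length n = 43. Base counts: T=8, G=20, C=13, A=2
G+C = 33, so %GC = 33/43 × 100 = 76.744%
Salt term: 16.6 × (-2) = -33.2
GC term: 0.41 × 76.744 = 31.465; length term: −675/43 = −15.698
Tm = 81.5 + (-33.2) + 31.465 − 15.698 = 64.067 → 64.1°C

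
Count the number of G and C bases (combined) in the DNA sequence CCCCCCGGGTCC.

11

Counting bases: A=0, C=8, T=1, G=3
G+C = 3 + 8 = 11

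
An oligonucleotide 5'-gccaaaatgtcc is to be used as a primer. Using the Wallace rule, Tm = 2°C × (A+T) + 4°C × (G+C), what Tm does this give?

36°C

Counting bases: T=2, G=2, A=4, C=4
AT pairs contribute 6, GC pairs contribute 6.
Tm = 2×6 + 4×6 = 36°C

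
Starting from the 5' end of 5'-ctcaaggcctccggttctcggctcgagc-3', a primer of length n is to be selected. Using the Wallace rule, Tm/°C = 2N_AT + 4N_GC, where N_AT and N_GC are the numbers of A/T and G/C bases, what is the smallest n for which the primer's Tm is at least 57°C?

First 17 bases: CTCAAGGCCTCCGGTTC → Tm = 56°C (< 57°C)
First 18 bases: CTCAAGGCCTCCGGTTCT → Tm = 58°C (≥ 57°C)
Each additional base adds 2°C (A/T) or 4°C (G/C), so Tm is non-decreasing in n; n = 18 is the first length to reach 57°C.

n = 18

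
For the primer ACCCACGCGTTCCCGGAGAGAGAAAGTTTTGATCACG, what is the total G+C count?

20

Base counts: G=10, A=10, T=7, C=10
G+C = 10 + 10 = 20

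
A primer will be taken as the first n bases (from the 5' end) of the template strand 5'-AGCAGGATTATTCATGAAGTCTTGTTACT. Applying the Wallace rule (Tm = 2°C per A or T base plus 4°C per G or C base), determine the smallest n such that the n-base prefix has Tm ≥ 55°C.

First 20 bases: AGCAGGATTATTCATGAAGT → Tm = 54°C (< 55°C)
First 21 bases: AGCAGGATTATTCATGAAGTC → Tm = 58°C (≥ 55°C)
Since every base adds ≥2°C, Tm only increases with n, so the threshold is first crossed at n = 21.

n = 21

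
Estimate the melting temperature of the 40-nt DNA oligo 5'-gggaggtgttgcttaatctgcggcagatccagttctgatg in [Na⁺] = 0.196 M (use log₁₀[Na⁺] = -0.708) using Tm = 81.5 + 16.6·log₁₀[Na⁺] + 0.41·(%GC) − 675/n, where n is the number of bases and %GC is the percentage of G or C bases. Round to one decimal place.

74.4°C

Length n = 40. Counting bases: C=7, T=12, G=14, A=7
G+C = 21, so %GC = 21/40 × 100 = 52.5%
Salt term: 16.6 × (-0.708) = -11.753
GC term: 0.41 × 52.5 = 21.525; length term: −675/40 = −16.875
Tm = 81.5 + (-11.753) + 21.525 − 16.875 = 74.397 → 74.4°C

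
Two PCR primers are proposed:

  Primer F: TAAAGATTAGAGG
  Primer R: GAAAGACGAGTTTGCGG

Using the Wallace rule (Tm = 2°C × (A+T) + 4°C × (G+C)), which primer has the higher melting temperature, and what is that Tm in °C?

Primer F: A+T=9, G+C=4 → Tm = 2(9)+4(4) = 34°C
Primer R: A+T=8, G+C=9 → Tm = 2(8)+4(9) = 52°C
34°C vs 52°C → primer R is higher.

Primer R, 52°C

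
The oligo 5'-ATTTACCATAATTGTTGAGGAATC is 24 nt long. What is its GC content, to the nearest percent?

29%

Scanning the sequence gives G=4, C=3, A=8, T=9.
G+C = 4 + 3 = 7 out of 24 bases
%GC = 7/24 × 100 = 29.17% ≈ 29%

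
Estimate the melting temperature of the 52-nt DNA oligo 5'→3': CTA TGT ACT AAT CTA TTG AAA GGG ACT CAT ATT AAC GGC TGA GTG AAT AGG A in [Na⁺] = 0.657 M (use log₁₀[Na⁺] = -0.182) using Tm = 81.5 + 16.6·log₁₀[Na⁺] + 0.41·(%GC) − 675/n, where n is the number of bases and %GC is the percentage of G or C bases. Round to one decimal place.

80.5°C

Length n = 52. A=18, C=7, T=15, G=12
G+C = 19, so %GC = 19/52 × 100 = 36.538%
Salt term: 16.6 × (-0.182) = -3.021
GC term: 0.41 × 36.538 = 14.981; length term: −675/52 = −12.981
Tm = 81.5 + (-3.021) + 14.981 − 12.981 = 80.479 → 80.5°C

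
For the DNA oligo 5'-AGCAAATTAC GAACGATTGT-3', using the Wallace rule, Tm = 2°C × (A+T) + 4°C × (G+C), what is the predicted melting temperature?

Base counts: C=3, A=8, T=5, G=4
So N_AT = 13 and N_GC = 7.
Tm = 2×13 + 4×7 = 54°C

54°C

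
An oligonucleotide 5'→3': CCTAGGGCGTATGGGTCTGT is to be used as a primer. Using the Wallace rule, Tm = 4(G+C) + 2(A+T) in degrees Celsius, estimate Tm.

64°C

Scanning the sequence gives G=8, T=6, C=4, A=2.
AT pairs contribute 8, GC pairs contribute 12.
Tm = 4·12 + 2·8 = 48 + 16 = 64°C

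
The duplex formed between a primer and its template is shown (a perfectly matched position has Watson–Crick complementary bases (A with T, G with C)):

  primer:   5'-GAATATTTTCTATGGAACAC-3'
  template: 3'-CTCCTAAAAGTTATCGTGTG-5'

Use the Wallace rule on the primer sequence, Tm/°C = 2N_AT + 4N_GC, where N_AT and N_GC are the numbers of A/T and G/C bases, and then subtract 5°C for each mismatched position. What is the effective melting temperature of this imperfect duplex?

27°C

Primer base counts: A=7, T=7, G=3, C=3 → A+T=14, G+C=6
Perfect-match Tm = 2(14) + 4(6) = 28 + 24 = 52°C
Mismatches (positions where the bases are not complementary): 5 (at positions 3, 4, 11, 14, 16)
Effective Tm = 52 − 5×5 = 52 − 25 = 27°C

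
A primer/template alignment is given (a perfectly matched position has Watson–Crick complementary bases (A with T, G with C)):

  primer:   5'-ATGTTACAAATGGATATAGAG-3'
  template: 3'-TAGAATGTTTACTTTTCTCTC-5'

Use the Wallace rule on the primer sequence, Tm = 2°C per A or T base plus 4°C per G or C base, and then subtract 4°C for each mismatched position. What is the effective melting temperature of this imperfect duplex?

38°C

Primer base counts: A=9, T=6, G=5, C=1 → A+T=15, G+C=6
Perfect-match Tm = 2(15) + 4(6) = 30 + 24 = 54°C
Mismatches (positions where the bases are not complementary): 4 (at positions 3, 13, 15, 17)
Effective Tm = 54 − 4×4 = 54 − 16 = 38°C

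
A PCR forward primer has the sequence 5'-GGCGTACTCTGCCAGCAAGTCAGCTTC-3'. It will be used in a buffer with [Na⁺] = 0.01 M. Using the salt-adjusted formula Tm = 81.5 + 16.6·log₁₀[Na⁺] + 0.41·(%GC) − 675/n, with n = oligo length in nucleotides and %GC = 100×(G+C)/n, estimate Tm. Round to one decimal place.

Length n = 27. Scanning the sequence gives T=6, A=5, C=9, G=7.
G+C = 16, so %GC = 16/27 × 100 = 59.259%
Salt term: 16.6 × (-2) = -33.2
GC term: 0.41 × 59.259 = 24.296; length term: −675/27 = −25
Tm = 81.5 + (-33.2) + 24.296 − 25 = 47.596 → 47.6°C

47.6°C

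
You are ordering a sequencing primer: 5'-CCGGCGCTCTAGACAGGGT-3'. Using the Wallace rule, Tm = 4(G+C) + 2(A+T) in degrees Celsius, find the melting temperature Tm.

64°C

G=7, C=6, T=3, A=3
A+T = 6, G+C = 13
Tm = 2(6) + 4(13) = 12 + 52 = 64°C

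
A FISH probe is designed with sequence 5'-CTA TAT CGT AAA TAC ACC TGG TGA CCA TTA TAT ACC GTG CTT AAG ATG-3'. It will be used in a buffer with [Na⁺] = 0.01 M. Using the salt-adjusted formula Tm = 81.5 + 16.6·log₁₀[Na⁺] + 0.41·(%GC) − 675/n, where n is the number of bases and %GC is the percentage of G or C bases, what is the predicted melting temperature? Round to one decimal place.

Length n = 48. Base counts: A=15, G=8, C=10, T=15
G+C = 18, so %GC = 18/48 × 100 = 37.5%
Salt term: 16.6 × (-2) = -33.2
GC term: 0.41 × 37.5 = 15.375; length term: −675/48 = −14.062
Tm = 81.5 + (-33.2) + 15.375 − 14.062 = 49.613 → 49.6°C

49.6°C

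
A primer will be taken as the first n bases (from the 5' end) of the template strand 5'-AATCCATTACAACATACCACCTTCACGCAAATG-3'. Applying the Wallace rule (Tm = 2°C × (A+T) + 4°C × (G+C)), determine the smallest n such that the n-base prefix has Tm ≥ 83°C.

First 29 bases: AATCCATTACAACATACCACCTTCACGCA → Tm = 82°C (< 83°C)
First 30 bases: AATCCATTACAACATACCACCTTCACGCAA → Tm = 84°C (≥ 83°C)
Since every base adds ≥2°C, Tm only increases with n, so the threshold is first crossed at n = 30.

n = 30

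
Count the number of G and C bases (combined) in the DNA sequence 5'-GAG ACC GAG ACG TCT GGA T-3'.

11

A=5, G=7, T=3, C=4
Total G or C: 7 + 4 = 11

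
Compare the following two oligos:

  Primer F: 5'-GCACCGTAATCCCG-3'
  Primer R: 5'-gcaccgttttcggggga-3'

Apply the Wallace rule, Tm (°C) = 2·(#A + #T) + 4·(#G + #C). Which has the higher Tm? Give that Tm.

Primer F: A+T=5, G+C=9 → Tm = 2(5)+4(9) = 46°C
Primer R: A+T=6, G+C=11 → Tm = 2(6)+4(11) = 56°C
46°C vs 56°C → primer R is higher.

Primer R, 56°C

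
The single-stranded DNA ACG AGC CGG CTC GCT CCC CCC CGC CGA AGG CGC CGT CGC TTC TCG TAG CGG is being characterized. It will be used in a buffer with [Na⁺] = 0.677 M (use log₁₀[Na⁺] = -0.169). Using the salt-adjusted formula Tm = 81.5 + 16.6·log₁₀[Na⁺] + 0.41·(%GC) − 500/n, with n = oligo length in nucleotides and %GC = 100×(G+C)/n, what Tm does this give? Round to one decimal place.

100.2°C

Length n = 51. Counting bases: C=23, T=7, A=5, G=16
G+C = 39, so %GC = 39/51 × 100 = 76.471%
Salt term: 16.6 × (-0.169) = -2.805
GC term: 0.41 × 76.471 = 31.353; length term: −500/51 = −9.804
Tm = 81.5 + (-2.805) + 31.353 − 9.804 = 100.244 → 100.2°C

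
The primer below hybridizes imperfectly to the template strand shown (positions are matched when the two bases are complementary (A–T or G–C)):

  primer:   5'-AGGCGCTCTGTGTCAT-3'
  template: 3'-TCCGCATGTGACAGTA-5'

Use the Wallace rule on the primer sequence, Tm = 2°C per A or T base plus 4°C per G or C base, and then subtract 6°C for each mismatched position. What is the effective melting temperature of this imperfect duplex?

26°C

Primer base counts: A=2, T=5, G=5, C=4 → A+T=7, G+C=9
Perfect-match Tm = 2(7) + 4(9) = 14 + 36 = 50°C
Mismatches (positions where the bases are not complementary): 4 (at positions 6, 7, 9, 10)
Effective Tm = 50 − 4×6 = 50 − 24 = 26°C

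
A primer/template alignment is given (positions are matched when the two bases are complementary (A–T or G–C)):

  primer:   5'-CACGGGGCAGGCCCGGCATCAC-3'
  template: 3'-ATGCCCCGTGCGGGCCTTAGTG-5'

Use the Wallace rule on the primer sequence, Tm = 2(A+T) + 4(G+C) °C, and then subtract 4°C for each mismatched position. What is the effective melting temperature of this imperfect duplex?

66°C

Primer base counts: A=4, T=1, G=8, C=9 → A+T=5, G+C=17
Perfect-match Tm = 2(5) + 4(17) = 10 + 68 = 78°C
Mismatches (positions where the bases are not complementary): 3 (at positions 1, 10, 17)
Effective Tm = 78 − 3×4 = 78 − 12 = 66°C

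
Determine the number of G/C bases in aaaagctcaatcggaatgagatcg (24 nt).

Scanning the sequence gives A=10, G=6, C=4, T=4.
G+C = 6 + 4 = 10

10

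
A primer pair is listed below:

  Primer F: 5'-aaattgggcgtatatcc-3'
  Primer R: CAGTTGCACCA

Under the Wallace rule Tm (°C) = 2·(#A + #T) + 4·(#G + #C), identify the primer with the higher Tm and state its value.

Primer F: A+T=10, G+C=7 → Tm = 2(10)+4(7) = 48°C
Primer R: A+T=5, G+C=6 → Tm = 2(5)+4(6) = 34°C
48°C vs 34°C → primer F is higher.

Primer F, 48°C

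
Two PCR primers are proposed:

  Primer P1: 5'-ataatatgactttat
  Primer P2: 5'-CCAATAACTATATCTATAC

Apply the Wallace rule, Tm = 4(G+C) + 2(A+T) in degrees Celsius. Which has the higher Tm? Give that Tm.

Primer P1: A+T=13, G+C=2 → Tm = 2(13)+4(2) = 34°C
Primer P2: A+T=14, G+C=5 → Tm = 2(14)+4(5) = 48°C
34°C vs 48°C → primer P2 is higher.

Primer P2, 48°C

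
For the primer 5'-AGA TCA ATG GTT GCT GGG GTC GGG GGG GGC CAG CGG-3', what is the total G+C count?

Counting bases: A=5, C=6, G=19, T=6
G+C = 19 + 6 = 25

25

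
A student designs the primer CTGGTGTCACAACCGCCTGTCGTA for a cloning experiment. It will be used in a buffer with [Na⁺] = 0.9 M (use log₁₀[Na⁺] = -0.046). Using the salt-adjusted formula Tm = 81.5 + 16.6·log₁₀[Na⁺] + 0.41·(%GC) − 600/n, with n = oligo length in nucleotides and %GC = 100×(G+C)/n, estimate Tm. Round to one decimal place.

79.7°C

Length n = 24. C=8, T=6, A=4, G=6
G+C = 14, so %GC = 14/24 × 100 = 58.333%
Salt term: 16.6 × (-0.046) = -0.764
GC term: 0.41 × 58.333 = 23.917; length term: −600/24 = −25
Tm = 81.5 + (-0.764) + 23.917 − 25 = 79.653 → 79.7°C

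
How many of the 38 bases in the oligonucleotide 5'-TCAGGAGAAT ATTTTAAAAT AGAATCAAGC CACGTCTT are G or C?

12

Base counts: A=15, G=6, C=6, T=11
Total G or C: 6 + 6 = 12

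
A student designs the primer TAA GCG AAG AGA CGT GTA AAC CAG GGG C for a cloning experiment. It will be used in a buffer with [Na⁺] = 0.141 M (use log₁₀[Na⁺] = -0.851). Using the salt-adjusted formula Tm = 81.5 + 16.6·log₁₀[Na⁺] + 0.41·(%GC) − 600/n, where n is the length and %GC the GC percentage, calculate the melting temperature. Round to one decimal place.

Length n = 28. Base counts: T=3, C=5, A=10, G=10
G+C = 15, so %GC = 15/28 × 100 = 53.571%
Salt term: 16.6 × (-0.851) = -14.127
GC term: 0.41 × 53.571 = 21.964; length term: −600/28 = −21.429
Tm = 81.5 + (-14.127) + 21.964 − 21.429 = 67.908 → 67.9°C

67.9°C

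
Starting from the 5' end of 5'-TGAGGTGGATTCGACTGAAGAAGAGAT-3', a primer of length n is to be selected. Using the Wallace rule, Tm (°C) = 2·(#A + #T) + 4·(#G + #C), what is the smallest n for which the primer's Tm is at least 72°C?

n = 25

First 24 bases: TGAGGTGGATTCGACTGAAGAAGA → Tm = 70°C (< 72°C)
First 25 bases: TGAGGTGGATTCGACTGAAGAAGAG → Tm = 74°C (≥ 72°C)
Each additional base adds 2°C (A/T) or 4°C (G/C), so Tm is non-decreasing in n; n = 25 is the first length to reach 72°C.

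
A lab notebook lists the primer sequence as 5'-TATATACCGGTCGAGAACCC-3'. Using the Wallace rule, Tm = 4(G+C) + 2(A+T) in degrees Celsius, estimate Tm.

60°C

Counting bases: T=4, C=6, G=4, A=6
AT pairs contribute 10, GC pairs contribute 10.
Tm = 2(10) + 4(10) = 20 + 40 = 60°C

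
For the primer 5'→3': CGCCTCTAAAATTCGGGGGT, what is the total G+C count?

Counting bases: G=6, C=5, T=5, A=4
Total G or C: 6 + 5 = 11

11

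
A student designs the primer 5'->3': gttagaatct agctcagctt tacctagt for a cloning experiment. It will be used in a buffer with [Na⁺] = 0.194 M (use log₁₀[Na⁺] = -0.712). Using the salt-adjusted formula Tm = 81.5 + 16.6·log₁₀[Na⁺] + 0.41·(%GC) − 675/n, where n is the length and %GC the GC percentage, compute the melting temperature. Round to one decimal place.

61.7°C

Length n = 28. Scanning the sequence gives T=10, G=5, A=7, C=6.
G+C = 11, so %GC = 11/28 × 100 = 39.286%
Salt term: 16.6 × (-0.712) = -11.819
GC term: 0.41 × 39.286 = 16.107; length term: −675/28 = −24.107
Tm = 81.5 + (-11.819) + 16.107 − 24.107 = 61.681 → 61.7°C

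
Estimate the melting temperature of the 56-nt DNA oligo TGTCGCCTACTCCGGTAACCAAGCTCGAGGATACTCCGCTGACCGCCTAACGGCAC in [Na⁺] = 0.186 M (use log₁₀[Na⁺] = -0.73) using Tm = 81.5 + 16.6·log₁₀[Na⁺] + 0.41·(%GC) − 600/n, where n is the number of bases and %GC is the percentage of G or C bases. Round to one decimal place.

83.6°C

Length n = 56. Base counts: A=12, C=21, T=10, G=13
G+C = 34, so %GC = 34/56 × 100 = 60.714%
Salt term: 16.6 × (-0.73) = -12.118
GC term: 0.41 × 60.714 = 24.893; length term: −600/56 = −10.714
Tm = 81.5 + (-12.118) + 24.893 − 10.714 = 83.561 → 83.6°C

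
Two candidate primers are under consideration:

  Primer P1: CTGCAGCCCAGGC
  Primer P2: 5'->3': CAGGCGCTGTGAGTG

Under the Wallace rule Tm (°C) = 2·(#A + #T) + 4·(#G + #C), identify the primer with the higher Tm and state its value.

Primer P2, 50°C

Primer P1: A+T=3, G+C=10 → Tm = 2(3)+4(10) = 46°C
Primer P2: A+T=5, G+C=10 → Tm = 2(5)+4(10) = 50°C
46°C vs 50°C → primer P2 is higher.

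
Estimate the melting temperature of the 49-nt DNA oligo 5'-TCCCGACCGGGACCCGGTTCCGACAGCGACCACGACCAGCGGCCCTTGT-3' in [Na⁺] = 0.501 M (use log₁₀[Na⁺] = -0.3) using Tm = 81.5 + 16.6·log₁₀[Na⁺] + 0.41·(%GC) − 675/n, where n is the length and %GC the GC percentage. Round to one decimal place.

92.0°C

Length n = 49. Base counts: T=6, A=8, C=21, G=14
G+C = 35, so %GC = 35/49 × 100 = 71.429%
Salt term: 16.6 × (-0.3) = -4.98
GC term: 0.41 × 71.429 = 29.286; length term: −675/49 = −13.776
Tm = 81.5 + (-4.98) + 29.286 − 13.776 = 92.03 → 92.0°C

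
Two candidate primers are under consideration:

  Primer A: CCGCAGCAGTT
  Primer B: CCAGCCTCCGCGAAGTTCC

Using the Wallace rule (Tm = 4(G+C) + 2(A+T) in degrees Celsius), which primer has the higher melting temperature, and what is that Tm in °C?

Primer B, 64°C

Primer A: A+T=4, G+C=7 → Tm = 2(4)+4(7) = 36°C
Primer B: A+T=6, G+C=13 → Tm = 2(6)+4(13) = 64°C
36°C vs 64°C → primer B is higher.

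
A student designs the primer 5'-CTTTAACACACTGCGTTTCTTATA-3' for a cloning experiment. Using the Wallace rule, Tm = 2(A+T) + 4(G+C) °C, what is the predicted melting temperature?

64°C

Scanning the sequence gives C=6, A=6, G=2, T=10.
AT pairs contribute 16, GC pairs contribute 8.
Tm = 4·8 + 2·16 = 32 + 32 = 64°C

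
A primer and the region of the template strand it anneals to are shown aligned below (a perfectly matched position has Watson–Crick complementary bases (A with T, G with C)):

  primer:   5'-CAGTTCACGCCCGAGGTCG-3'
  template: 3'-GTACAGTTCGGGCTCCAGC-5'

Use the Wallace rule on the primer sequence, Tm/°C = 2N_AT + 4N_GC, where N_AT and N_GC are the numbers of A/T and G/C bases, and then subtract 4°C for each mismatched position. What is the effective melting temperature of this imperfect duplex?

Primer base counts: A=3, T=3, G=6, C=7 → A+T=6, G+C=13
Perfect-match Tm = 2(6) + 4(13) = 12 + 52 = 64°C
Mismatches (positions where the bases are not complementary): 3 (at positions 3, 4, 8)
Effective Tm = 64 − 3×4 = 64 − 12 = 52°C

52°C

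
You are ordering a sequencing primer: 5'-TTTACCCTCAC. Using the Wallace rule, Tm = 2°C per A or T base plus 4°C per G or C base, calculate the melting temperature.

A=2, C=5, T=4, G=0
AT pairs contribute 6, GC pairs contribute 5.
Tm = 4·5 + 2·6 = 20 + 12 = 32°C

32°C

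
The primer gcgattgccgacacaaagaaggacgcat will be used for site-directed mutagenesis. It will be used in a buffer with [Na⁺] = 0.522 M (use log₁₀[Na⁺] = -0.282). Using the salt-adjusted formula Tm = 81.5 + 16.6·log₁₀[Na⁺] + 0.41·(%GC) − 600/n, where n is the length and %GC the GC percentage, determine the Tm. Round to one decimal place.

Length n = 28. Counting bases: T=3, G=8, C=7, A=10
G+C = 15, so %GC = 15/28 × 100 = 53.571%
Salt term: 16.6 × (-0.282) = -4.681
GC term: 0.41 × 53.571 = 21.964; length term: −600/28 = −21.429
Tm = 81.5 + (-4.681) + 21.964 − 21.429 = 77.354 → 77.4°C

77.4°C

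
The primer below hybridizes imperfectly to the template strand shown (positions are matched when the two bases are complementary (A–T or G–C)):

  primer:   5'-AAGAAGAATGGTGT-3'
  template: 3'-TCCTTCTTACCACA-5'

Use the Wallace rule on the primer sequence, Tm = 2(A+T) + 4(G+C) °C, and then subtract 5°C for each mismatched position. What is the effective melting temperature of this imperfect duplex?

Primer base counts: A=6, T=3, G=5, C=0 → A+T=9, G+C=5
Perfect-match Tm = 2(9) + 4(5) = 18 + 20 = 38°C
Mismatches (positions where the bases are not complementary): 1 (at position 2)
Effective Tm = 38 − 1×5 = 38 − 5 = 33°C

33°C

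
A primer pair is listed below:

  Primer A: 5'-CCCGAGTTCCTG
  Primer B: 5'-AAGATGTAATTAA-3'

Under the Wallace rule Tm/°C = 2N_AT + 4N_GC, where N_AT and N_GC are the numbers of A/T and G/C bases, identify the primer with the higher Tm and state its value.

Primer A, 40°C

Primer A: A+T=4, G+C=8 → Tm = 2(4)+4(8) = 40°C
Primer B: A+T=11, G+C=2 → Tm = 2(11)+4(2) = 30°C
40°C vs 30°C → primer A is higher.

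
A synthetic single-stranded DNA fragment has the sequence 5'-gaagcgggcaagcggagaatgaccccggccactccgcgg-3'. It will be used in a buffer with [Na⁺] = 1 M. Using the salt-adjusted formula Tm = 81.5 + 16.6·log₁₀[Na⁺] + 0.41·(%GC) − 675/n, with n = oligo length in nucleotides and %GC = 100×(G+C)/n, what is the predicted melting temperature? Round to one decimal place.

Length n = 39. Scanning the sequence gives C=13, T=2, A=9, G=15.
G+C = 28, so %GC = 28/39 × 100 = 71.795%
Salt term: 16.6 × (0) = 0
GC term: 0.41 × 71.795 = 29.436; length term: −675/39 = −17.308
Tm = 81.5 + (0) + 29.436 − 17.308 = 93.628 → 93.6°C

93.6°C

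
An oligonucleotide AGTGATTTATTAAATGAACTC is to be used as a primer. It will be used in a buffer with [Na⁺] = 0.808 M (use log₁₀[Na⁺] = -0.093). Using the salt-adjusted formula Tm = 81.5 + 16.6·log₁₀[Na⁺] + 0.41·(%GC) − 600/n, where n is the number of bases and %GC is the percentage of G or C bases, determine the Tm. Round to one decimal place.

61.1°C

Length n = 21. Scanning the sequence gives T=8, C=2, G=3, A=8.
G+C = 5, so %GC = 5/21 × 100 = 23.81%
Salt term: 16.6 × (-0.093) = -1.544
GC term: 0.41 × 23.81 = 9.762; length term: −600/21 = −28.571
Tm = 81.5 + (-1.544) + 9.762 − 28.571 = 61.147 → 61.1°C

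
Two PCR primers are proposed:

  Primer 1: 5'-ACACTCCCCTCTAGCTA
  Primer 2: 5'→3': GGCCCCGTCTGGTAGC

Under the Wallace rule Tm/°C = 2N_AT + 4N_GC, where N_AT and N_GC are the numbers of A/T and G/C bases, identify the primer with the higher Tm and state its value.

Primer 2, 56°C

Primer 1: A+T=8, G+C=9 → Tm = 2(8)+4(9) = 52°C
Primer 2: A+T=4, G+C=12 → Tm = 2(4)+4(12) = 56°C
52°C vs 56°C → primer 2 is higher.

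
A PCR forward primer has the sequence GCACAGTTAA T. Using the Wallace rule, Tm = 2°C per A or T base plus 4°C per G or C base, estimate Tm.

G=2, C=2, A=4, T=3
So N_AT = 7 and N_GC = 4.
Tm = 2×7 + 4×4 = 30°C

30°C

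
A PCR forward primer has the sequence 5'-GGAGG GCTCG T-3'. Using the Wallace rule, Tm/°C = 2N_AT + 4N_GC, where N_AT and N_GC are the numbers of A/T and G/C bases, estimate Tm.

38°C

Base counts: G=6, C=2, T=2, A=1
AT pairs contribute 3, GC pairs contribute 8.
Tm = 4·8 + 2·3 = 32 + 6 = 38°C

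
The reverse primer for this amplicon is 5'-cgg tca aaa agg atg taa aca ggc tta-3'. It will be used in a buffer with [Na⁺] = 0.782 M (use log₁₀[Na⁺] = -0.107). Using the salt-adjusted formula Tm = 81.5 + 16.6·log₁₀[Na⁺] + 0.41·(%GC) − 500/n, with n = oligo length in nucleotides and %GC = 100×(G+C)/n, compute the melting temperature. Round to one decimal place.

77.9°C

Length n = 27. Base counts: T=5, A=11, C=4, G=7
G+C = 11, so %GC = 11/27 × 100 = 40.741%
Salt term: 16.6 × (-0.107) = -1.776
GC term: 0.41 × 40.741 = 16.704; length term: −500/27 = −18.519
Tm = 81.5 + (-1.776) + 16.704 − 18.519 = 77.909 → 77.9°C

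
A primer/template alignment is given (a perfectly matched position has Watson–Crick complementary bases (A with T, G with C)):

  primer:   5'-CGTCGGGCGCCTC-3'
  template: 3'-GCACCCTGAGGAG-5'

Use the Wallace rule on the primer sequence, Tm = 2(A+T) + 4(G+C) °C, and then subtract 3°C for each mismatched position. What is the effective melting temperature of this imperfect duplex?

39°C

Primer base counts: A=0, T=2, G=5, C=6 → A+T=2, G+C=11
Perfect-match Tm = 2(2) + 4(11) = 4 + 44 = 48°C
Mismatches (positions where the bases are not complementary): 3 (at positions 4, 7, 9)
Effective Tm = 48 − 3×3 = 48 − 9 = 39°C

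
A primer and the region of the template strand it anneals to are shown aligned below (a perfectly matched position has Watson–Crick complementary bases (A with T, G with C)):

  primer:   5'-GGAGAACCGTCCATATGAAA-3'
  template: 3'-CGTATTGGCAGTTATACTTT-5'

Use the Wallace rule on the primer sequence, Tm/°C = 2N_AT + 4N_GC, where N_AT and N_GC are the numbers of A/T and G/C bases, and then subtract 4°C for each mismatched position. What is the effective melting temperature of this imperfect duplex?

46°C

Primer base counts: A=8, T=3, G=5, C=4 → A+T=11, G+C=9
Perfect-match Tm = 2(11) + 4(9) = 22 + 36 = 58°C
Mismatches (positions where the bases are not complementary): 3 (at positions 2, 4, 12)
Effective Tm = 58 − 3×4 = 58 − 12 = 46°C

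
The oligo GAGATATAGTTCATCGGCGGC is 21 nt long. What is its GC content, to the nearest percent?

Counting bases: C=4, A=5, G=7, T=5
G+C = 7 + 4 = 11 out of 21 bases
%GC = 11/21 × 100 = 52.38% ≈ 52%

52%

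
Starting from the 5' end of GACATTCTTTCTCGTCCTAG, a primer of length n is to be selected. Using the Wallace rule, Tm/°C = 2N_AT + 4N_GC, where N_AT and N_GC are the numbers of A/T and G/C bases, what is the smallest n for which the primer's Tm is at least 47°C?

First 16 bases: GACATTCTTTCTCGTC → Tm = 46°C (< 47°C)
First 17 bases: GACATTCTTTCTCGTCC → Tm = 50°C (≥ 47°C)
Each additional base adds 2°C (A/T) or 4°C (G/C), so Tm is non-decreasing in n; n = 17 is the first length to reach 47°C.

n = 17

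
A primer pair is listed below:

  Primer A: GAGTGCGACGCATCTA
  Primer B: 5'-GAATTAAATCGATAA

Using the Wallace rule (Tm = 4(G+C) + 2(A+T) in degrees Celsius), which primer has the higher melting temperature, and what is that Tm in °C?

Primer A, 50°C

Primer A: A+T=7, G+C=9 → Tm = 2(7)+4(9) = 50°C
Primer B: A+T=12, G+C=3 → Tm = 2(12)+4(3) = 36°C
50°C vs 36°C → primer A is higher.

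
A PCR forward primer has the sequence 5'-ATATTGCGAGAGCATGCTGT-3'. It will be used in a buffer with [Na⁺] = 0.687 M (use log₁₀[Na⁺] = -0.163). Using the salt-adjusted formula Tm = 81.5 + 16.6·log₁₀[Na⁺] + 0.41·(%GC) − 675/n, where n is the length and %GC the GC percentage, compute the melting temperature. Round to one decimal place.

63.5°C

Length n = 20. G=6, T=6, C=3, A=5
G+C = 9, so %GC = 9/20 × 100 = 45%
Salt term: 16.6 × (-0.163) = -2.706
GC term: 0.41 × 45 = 18.45; length term: −675/20 = −33.75
Tm = 81.5 + (-2.706) + 18.45 − 33.75 = 63.494 → 63.5°C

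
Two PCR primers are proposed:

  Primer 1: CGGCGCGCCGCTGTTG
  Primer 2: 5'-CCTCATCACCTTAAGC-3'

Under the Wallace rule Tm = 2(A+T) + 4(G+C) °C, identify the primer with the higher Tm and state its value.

Primer 1, 58°C

Primer 1: A+T=3, G+C=13 → Tm = 2(3)+4(13) = 58°C
Primer 2: A+T=8, G+C=8 → Tm = 2(8)+4(8) = 48°C
58°C vs 48°C → primer 1 is higher.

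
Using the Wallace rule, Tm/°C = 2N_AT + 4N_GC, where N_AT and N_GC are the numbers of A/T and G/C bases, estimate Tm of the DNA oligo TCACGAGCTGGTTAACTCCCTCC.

Scanning the sequence gives G=4, A=4, C=9, T=6.
So N_AT = 10 and N_GC = 13.
Tm = 2×10 + 4×13 = 72°C

72°C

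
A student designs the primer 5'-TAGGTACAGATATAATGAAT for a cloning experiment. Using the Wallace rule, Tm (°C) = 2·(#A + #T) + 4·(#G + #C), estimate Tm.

G=4, C=1, A=9, T=6
A+T = 15, G+C = 5
Tm = 2×15 + 4×5 = 50°C

50°C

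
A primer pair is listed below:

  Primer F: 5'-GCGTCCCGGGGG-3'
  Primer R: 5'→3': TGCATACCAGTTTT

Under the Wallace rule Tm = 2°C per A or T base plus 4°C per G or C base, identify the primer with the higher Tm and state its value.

Primer F: A+T=1, G+C=11 → Tm = 2(1)+4(11) = 46°C
Primer R: A+T=9, G+C=5 → Tm = 2(9)+4(5) = 38°C
46°C vs 38°C → primer F is higher.

Primer F, 46°C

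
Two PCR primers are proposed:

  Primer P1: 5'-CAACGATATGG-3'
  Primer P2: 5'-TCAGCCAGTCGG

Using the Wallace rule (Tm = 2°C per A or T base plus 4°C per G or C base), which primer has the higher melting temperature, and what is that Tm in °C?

Primer P1: A+T=6, G+C=5 → Tm = 2(6)+4(5) = 32°C
Primer P2: A+T=4, G+C=8 → Tm = 2(4)+4(8) = 40°C
32°C vs 40°C → primer P2 is higher.

Primer P2, 40°C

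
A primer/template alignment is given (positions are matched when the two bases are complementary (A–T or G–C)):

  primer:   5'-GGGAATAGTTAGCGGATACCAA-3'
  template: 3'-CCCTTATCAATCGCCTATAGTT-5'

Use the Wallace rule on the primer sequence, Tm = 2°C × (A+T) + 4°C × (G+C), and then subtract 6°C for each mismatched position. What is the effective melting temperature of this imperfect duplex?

58°C

Primer base counts: A=8, T=4, G=7, C=3 → A+T=12, G+C=10
Perfect-match Tm = 2(12) + 4(10) = 24 + 40 = 64°C
Mismatches (positions where the bases are not complementary): 1 (at position 19)
Effective Tm = 64 − 1×6 = 64 − 6 = 58°C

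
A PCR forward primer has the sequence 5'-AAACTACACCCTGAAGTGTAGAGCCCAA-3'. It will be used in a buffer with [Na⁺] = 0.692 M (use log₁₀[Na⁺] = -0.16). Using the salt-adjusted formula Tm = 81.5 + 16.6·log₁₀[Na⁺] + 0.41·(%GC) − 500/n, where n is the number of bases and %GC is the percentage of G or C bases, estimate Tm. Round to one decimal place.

Length n = 28. Base counts: G=5, T=4, A=11, C=8
G+C = 13, so %GC = 13/28 × 100 = 46.429%
Salt term: 16.6 × (-0.16) = -2.656
GC term: 0.41 × 46.429 = 19.036; length term: −500/28 = −17.857
Tm = 81.5 + (-2.656) + 19.036 − 17.857 = 80.023 → 80.0°C

80.0°C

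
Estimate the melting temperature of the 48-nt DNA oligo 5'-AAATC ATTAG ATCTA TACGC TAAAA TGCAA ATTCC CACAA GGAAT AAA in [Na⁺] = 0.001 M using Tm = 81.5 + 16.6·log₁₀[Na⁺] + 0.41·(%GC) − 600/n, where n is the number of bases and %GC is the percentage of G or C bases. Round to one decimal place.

Length n = 48. Base counts: A=23, G=5, C=9, T=11
G+C = 14, so %GC = 14/48 × 100 = 29.167%
Salt term: 16.6 × (-3) = -49.8
GC term: 0.41 × 29.167 = 11.958; length term: −600/48 = −12.5
Tm = 81.5 + (-49.8) + 11.958 − 12.5 = 31.158 → 31.2°C

31.2°C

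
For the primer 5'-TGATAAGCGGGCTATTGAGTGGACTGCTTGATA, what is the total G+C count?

15

A=8, T=10, G=11, C=4
G+C = 11 + 4 = 15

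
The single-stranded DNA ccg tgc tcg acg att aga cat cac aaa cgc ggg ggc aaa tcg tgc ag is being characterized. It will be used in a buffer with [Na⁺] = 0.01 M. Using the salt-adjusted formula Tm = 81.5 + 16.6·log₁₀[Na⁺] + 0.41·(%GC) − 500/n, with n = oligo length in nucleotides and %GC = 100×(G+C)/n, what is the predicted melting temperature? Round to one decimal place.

Length n = 47. Scanning the sequence gives G=14, A=13, C=13, T=7.
G+C = 27, so %GC = 27/47 × 100 = 57.447%
Salt term: 16.6 × (-2) = -33.2
GC term: 0.41 × 57.447 = 23.553; length term: −500/47 = −10.638
Tm = 81.5 + (-33.2) + 23.553 − 10.638 = 61.215 → 61.2°C

61.2°C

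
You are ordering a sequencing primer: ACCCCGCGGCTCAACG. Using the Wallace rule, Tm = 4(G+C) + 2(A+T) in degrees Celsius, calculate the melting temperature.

56°C

G=4, T=1, C=8, A=3
A+T = 4, G+C = 12
Tm = 2(4) + 4(12) = 8 + 48 = 56°C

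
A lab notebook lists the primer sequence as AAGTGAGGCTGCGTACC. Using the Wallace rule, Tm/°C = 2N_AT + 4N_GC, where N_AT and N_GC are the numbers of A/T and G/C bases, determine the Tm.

54°C

Counting bases: T=3, A=4, G=6, C=4
A+T = 7, G+C = 10
Tm = 4·10 + 2·7 = 40 + 14 = 54°C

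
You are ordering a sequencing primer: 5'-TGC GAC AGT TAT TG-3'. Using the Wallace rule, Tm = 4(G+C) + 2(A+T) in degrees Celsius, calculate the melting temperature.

G=4, C=2, T=5, A=3
A+T = 8, G+C = 6
Tm = 2×8 + 4×6 = 40°C

40°C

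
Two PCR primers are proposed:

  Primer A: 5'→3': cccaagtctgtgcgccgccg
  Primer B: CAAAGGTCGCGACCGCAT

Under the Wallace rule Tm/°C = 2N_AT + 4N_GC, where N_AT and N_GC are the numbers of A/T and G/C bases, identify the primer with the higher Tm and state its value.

Primer A: A+T=5, G+C=15 → Tm = 2(5)+4(15) = 70°C
Primer B: A+T=7, G+C=11 → Tm = 2(7)+4(11) = 58°C
70°C vs 58°C → primer A is higher.

Primer A, 70°C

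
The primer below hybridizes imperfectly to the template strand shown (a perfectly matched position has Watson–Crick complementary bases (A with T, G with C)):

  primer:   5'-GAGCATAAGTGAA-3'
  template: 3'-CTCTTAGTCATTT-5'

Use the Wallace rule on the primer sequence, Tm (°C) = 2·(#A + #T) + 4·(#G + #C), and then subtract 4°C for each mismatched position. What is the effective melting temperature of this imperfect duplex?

24°C

Primer base counts: A=6, T=2, G=4, C=1 → A+T=8, G+C=5
Perfect-match Tm = 2(8) + 4(5) = 16 + 20 = 36°C
Mismatches (positions where the bases are not complementary): 3 (at positions 4, 7, 11)
Effective Tm = 36 − 3×4 = 36 − 12 = 24°C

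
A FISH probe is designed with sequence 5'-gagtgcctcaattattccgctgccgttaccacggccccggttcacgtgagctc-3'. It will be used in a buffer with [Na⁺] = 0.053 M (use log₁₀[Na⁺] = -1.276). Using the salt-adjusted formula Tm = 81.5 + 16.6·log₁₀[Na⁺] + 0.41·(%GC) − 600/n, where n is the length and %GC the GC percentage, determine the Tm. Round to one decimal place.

Length n = 53. Scanning the sequence gives A=8, T=13, C=19, G=13.
G+C = 32, so %GC = 32/53 × 100 = 60.377%
Salt term: 16.6 × (-1.276) = -21.182
GC term: 0.41 × 60.377 = 24.755; length term: −600/53 = −11.321
Tm = 81.5 + (-21.182) + 24.755 − 11.321 = 73.752 → 73.8°C

73.8°C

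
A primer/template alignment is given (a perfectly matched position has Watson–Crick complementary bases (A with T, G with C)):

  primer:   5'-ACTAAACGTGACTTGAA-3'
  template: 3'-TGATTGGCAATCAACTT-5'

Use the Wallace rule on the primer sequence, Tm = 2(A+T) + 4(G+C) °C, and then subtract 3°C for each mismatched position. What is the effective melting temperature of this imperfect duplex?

Primer base counts: A=7, T=4, G=3, C=3 → A+T=11, G+C=6
Perfect-match Tm = 2(11) + 4(6) = 22 + 24 = 46°C
Mismatches (positions where the bases are not complementary): 3 (at positions 6, 10, 12)
Effective Tm = 46 − 3×3 = 46 − 9 = 37°C

37°C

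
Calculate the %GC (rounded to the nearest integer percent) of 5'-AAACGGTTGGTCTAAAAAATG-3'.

33%

Base counts: C=2, T=5, G=5, A=9
G+C = 5 + 2 = 7 out of 21 bases
%GC = 7/21 × 100 = 33.33% ≈ 33%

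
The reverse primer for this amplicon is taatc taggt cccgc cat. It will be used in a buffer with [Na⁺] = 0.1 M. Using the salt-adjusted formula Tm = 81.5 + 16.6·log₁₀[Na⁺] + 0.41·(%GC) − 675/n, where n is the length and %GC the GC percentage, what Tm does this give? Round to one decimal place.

Length n = 18. A=4, C=6, T=5, G=3
G+C = 9, so %GC = 9/18 × 100 = 50%
Salt term: 16.6 × (-1) = -16.6
GC term: 0.41 × 50 = 20.5; length term: −675/18 = −37.5
Tm = 81.5 + (-16.6) + 20.5 − 37.5 = 47.9 → 47.9°C

47.9°C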